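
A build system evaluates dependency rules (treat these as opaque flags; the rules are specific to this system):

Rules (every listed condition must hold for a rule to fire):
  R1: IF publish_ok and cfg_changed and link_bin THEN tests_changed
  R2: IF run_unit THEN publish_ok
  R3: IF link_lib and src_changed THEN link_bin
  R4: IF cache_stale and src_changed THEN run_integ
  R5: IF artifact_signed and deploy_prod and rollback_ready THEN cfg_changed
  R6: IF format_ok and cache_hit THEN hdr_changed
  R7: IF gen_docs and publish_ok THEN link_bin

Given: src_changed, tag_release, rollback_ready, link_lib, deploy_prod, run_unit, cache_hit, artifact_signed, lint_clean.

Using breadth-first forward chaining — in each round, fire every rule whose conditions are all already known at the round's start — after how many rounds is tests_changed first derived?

[1] R2 [IF run_unit THEN publish_ok]; R3 [IF link_lib and src_changed THEN link_bin]; R5 [IF artifact_signed and deploy_prod and rollback_ready THEN cfg_changed]. ⇒ new: publish_ok, link_bin, cfg_changed.
[2] R1 [IF publish_ok and cfg_changed and link_bin THEN tests_changed]. ⇒ new: tests_changed.
tests_changed first appears in round 2.

2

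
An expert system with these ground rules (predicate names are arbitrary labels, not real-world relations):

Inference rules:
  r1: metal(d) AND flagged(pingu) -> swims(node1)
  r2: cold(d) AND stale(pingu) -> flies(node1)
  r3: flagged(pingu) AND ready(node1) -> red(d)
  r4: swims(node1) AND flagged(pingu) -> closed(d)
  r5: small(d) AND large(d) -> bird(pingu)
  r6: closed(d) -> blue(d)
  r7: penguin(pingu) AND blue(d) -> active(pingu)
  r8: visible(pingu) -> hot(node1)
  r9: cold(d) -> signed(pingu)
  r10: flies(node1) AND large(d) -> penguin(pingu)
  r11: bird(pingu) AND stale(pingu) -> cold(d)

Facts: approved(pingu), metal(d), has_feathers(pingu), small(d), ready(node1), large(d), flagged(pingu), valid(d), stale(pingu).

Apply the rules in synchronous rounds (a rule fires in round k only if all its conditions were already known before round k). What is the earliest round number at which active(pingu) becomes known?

[1] r1 [metal(d) AND flagged(pingu) -> swims(node1)]; r3 [flagged(pingu) AND ready(node1) -> red(d)]; r5 [small(d) AND large(d) -> bird(pingu)]. ⇒ new: swims(node1), red(d), bird(pingu).
[2] r4 [swims(node1) AND flagged(pingu) -> closed(d)]; r11 [bird(pingu) AND stale(pingu) -> cold(d)]. ⇒ new: closed(d), cold(d).
[3] r2 [cold(d) AND stale(pingu) -> flies(node1)]; r6 [closed(d) -> blue(d)]; r9 [cold(d) -> signed(pingu)]. ⇒ new: flies(node1), blue(d), signed(pingu).
[4] r10 [flies(node1) AND large(d) -> penguin(pingu)]. ⇒ new: penguin(pingu).
[5] r7 [penguin(pingu) AND blue(d) -> active(pingu)]. ⇒ new: active(pingu).
active(pingu) first appears in round 5.

5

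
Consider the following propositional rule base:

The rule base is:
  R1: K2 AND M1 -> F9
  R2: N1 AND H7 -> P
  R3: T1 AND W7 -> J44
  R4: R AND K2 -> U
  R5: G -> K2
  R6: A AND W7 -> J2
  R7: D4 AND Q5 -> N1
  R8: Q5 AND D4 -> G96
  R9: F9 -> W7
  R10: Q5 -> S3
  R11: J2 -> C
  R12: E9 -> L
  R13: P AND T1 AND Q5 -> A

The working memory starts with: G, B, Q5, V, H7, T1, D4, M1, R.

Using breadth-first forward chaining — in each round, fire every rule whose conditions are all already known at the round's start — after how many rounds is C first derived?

5

Round 1 fires R5, R7, R8, R10, giving K2, N1, G96, S3.
Round 2 fires R1, R2, R4, giving F9, P, U.
Round 3 fires R9, R13, giving W7, A.
Round 4 fires R3, R6, giving J44, J2.
Round 5 fires R11, giving C.
C first appears in round 5.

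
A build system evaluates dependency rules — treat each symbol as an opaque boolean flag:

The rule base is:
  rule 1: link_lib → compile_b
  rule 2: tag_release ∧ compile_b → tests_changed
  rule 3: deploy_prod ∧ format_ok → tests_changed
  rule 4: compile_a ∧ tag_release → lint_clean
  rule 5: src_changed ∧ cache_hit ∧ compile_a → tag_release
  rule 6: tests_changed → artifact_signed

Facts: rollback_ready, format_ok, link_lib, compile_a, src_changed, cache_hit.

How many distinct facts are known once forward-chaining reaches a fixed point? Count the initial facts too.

11

Round 1 fires rule 1, rule 5, giving compile_b, tag_release.
Round 2 fires rule 2, rule 4, giving tests_changed, lint_clean.
Round 3 fires rule 6, giving artifact_signed.
Closure: {artifact_signed, cache_hit, compile_a, compile_b, format_ok, link_lib, lint_clean, rollback_ready, src_changed, tag_release, tests_changed} — 11 facts.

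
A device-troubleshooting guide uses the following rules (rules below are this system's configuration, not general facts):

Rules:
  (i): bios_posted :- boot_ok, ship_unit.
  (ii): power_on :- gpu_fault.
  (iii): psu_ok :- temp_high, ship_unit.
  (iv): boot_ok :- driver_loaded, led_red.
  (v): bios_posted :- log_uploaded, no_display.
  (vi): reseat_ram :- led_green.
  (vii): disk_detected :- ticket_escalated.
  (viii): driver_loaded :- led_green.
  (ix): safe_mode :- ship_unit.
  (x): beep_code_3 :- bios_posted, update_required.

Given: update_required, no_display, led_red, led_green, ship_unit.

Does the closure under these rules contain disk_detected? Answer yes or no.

[1] (vi) [reseat_ram :- led_green.]; (viii) [driver_loaded :- led_green.]; (ix) [safe_mode :- ship_unit.]. ⇒ new: reseat_ram, driver_loaded, safe_mode.
[2] (iv) [boot_ok :- driver_loaded, led_red.]. ⇒ new: boot_ok.
[3] (i) [bios_posted :- boot_ok, ship_unit.]. ⇒ new: bios_posted.
[4] (x) [beep_code_3 :- bios_posted, update_required.]. ⇒ new: beep_code_3.
Fixed point reached. disk_detected is concluded only by (vii); (vii) needs ticket_escalated (never derived).

no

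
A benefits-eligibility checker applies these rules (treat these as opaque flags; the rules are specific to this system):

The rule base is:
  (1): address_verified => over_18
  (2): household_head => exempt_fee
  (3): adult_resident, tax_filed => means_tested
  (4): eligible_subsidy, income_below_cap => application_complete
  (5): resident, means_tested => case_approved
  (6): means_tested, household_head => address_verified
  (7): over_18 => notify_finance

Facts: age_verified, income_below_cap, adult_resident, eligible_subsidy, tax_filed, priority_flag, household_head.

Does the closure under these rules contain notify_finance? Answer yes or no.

Round 1 fires (2), (3), (4), giving exempt_fee, means_tested, application_complete.
Round 2 fires (6), giving address_verified.
Round 3 fires (1), giving over_18.
Round 4 fires (7), giving notify_finance.
notify_finance appears in round 4, so it is derivable.

yes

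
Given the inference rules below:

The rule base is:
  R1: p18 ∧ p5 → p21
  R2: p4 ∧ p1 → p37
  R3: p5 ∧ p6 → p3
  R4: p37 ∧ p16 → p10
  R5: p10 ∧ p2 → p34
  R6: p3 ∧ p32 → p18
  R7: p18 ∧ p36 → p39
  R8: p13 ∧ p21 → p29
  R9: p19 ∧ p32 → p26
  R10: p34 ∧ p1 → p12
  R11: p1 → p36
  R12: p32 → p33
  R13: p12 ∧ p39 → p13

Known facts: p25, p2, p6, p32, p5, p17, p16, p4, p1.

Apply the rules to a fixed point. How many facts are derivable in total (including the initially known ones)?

Round 1: R2 [p4 ∧ p1 → p37]; R3 [p5 ∧ p6 → p3]; R11 [p1 → p36]; R12 [p32 → p33]. Adds p37, p3, p36, p33.
Round 2: R4 [p37 ∧ p16 → p10]; R6 [p3 ∧ p32 → p18]. Adds p10, p18.
Round 3: R1 [p18 ∧ p5 → p21]; R5 [p10 ∧ p2 → p34]; R7 [p18 ∧ p36 → p39]. Adds p21, p34, p39.
Round 4: R10 [p34 ∧ p1 → p12]. Adds p12.
Round 5: R13 [p12 ∧ p39 → p13]. Adds p13.
Round 6: R8 [p13 ∧ p21 → p29]. Adds p29.
Closure: {p1, p10, p12, p13, p16, p17, p18, p2, p21, p25, p29, p3, p32, p33, p34, p36, p37, p39, p4, p5, p6} — 21 facts.

21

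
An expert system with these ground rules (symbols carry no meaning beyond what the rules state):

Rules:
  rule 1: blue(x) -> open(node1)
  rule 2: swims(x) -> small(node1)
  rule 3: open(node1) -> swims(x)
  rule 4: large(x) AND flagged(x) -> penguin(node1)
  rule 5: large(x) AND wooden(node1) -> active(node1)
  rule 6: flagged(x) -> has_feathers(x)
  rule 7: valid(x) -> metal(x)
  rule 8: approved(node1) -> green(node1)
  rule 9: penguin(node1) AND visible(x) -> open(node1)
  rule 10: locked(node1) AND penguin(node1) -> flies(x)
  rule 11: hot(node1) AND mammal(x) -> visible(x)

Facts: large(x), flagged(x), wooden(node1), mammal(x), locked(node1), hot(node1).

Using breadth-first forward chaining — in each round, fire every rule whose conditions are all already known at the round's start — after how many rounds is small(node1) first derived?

4

Round 1 fires rule 4, rule 5, rule 6, rule 11, giving penguin(node1), active(node1), has_feathers(x), visible(x).
Round 2 fires rule 9, rule 10, giving open(node1), flies(x).
Round 3 fires rule 3, giving swims(x).
Round 4 fires rule 2, giving small(node1).
small(node1) first appears in round 4.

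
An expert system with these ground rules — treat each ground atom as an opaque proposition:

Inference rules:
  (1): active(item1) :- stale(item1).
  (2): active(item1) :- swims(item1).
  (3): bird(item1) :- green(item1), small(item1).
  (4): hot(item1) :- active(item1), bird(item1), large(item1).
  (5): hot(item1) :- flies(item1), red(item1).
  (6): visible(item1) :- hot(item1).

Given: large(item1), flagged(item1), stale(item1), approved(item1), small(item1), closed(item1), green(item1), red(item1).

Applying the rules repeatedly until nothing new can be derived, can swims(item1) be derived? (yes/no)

Round 1 — (1), (3), derive active(item1), bird(item1).
Round 2 — (4), derive hot(item1).
Round 3 — (6), derive visible(item1).
Fixed point reached. No rule has swims(item1) as a consequent, and it is not given.

no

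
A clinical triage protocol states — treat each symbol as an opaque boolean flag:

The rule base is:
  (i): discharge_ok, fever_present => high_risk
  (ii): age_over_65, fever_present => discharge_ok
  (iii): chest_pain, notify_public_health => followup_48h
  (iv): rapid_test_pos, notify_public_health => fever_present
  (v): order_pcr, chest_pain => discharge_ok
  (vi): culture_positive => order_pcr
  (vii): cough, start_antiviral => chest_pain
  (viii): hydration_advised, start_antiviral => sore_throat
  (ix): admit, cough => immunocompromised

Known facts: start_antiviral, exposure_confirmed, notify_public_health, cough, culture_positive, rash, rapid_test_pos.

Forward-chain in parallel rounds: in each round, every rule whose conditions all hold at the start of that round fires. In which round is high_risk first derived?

Round 1 — (iv), (vi), (vii), derive fever_present, order_pcr, chest_pain.
Round 2 — (iii), (v), derive followup_48h, discharge_ok.
Round 3 — (i), derive high_risk.
high_risk first appears in round 3.

3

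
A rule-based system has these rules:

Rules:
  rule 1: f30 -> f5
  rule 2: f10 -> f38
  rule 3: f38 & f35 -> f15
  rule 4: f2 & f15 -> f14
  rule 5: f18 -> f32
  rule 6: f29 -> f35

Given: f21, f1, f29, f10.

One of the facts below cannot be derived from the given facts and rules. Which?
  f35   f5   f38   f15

Round 1 — rule 2, rule 6, derive f38, f35.
Round 2 — rule 3, derive f15.
Derived: f38 (round 1), f15 (round 2), f35 (round 1). f5 never appears in any round.

f5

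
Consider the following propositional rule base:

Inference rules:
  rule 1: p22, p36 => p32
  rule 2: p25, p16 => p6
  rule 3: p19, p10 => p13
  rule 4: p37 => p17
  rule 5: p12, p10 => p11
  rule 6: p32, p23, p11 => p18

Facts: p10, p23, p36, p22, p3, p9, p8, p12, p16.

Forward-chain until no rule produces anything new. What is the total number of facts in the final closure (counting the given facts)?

[1] rule 1 [p22, p36 => p32]; rule 5 [p12, p10 => p11]. ⇒ new: p32, p11.
[2] rule 6 [p32, p23, p11 => p18]. ⇒ new: p18.
Closure: {p10, p11, p12, p16, p18, p22, p23, p3, p32, p36, p8, p9} — 12 facts.

12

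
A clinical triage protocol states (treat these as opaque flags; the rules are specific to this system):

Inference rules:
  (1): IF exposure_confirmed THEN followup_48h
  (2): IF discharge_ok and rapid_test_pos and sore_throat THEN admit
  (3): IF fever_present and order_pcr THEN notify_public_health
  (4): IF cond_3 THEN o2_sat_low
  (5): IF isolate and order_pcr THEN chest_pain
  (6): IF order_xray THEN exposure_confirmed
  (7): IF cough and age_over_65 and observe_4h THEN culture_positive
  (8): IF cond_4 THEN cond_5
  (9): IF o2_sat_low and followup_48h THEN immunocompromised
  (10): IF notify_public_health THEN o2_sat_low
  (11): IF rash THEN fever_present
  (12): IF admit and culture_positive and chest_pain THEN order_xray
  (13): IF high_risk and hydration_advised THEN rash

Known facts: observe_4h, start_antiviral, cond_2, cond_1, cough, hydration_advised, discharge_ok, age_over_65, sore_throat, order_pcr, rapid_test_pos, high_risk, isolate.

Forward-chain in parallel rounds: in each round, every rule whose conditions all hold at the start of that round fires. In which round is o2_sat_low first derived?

[1] (2) [IF discharge_ok and rapid_test_pos and sore_throat THEN admit]; (5) [IF isolate and order_pcr THEN chest_pain]; (7) [IF cough and age_over_65 and observe_4h THEN culture_positive]; (13) [IF high_risk and hydration_advised THEN rash]. ⇒ new: admit, chest_pain, culture_positive, rash.
[2] (11) [IF rash THEN fever_present]; (12) [IF admit and culture_positive and chest_pain THEN order_xray]. ⇒ new: fever_present, order_xray.
[3] (3) [IF fever_present and order_pcr THEN notify_public_health]; (6) [IF order_xray THEN exposure_confirmed]. ⇒ new: notify_public_health, exposure_confirmed.
[4] (1) [IF exposure_confirmed THEN followup_48h]; (10) [IF notify_public_health THEN o2_sat_low]. ⇒ new: followup_48h, o2_sat_low.
o2_sat_low first appears in round 4.

4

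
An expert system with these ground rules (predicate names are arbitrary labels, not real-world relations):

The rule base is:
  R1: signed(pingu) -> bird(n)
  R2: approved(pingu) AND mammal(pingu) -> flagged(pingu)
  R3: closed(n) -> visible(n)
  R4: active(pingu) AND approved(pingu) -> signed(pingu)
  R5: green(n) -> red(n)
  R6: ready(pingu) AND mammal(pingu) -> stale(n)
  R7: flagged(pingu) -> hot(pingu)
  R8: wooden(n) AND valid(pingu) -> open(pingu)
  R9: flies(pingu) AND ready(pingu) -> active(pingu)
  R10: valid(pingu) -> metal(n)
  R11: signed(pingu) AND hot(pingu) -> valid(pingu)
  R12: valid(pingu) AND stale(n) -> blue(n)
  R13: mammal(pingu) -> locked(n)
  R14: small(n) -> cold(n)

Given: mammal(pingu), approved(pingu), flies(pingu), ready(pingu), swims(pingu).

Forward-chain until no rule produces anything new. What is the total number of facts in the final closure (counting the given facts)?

[1] R2 [approved(pingu) AND mammal(pingu) -> flagged(pingu)]; R6 [ready(pingu) AND mammal(pingu) -> stale(n)]; R9 [flies(pingu) AND ready(pingu) -> active(pingu)]; R13 [mammal(pingu) -> locked(n)]. ⇒ new: flagged(pingu), stale(n), active(pingu), locked(n).
[2] R4 [active(pingu) AND approved(pingu) -> signed(pingu)]; R7 [flagged(pingu) -> hot(pingu)]. ⇒ new: signed(pingu), hot(pingu).
[3] R1 [signed(pingu) -> bird(n)]; R11 [signed(pingu) AND hot(pingu) -> valid(pingu)]. ⇒ new: bird(n), valid(pingu).
[4] R10 [valid(pingu) -> metal(n)]; R12 [valid(pingu) AND stale(n) -> blue(n)]. ⇒ new: metal(n), blue(n).
Closure: {active(pingu), approved(pingu), bird(n), blue(n), flagged(pingu), flies(pingu), hot(pingu), locked(n), mammal(pingu), metal(n), ready(pingu), signed(pingu), stale(n), swims(pingu), valid(pingu)} — 15 facts.

15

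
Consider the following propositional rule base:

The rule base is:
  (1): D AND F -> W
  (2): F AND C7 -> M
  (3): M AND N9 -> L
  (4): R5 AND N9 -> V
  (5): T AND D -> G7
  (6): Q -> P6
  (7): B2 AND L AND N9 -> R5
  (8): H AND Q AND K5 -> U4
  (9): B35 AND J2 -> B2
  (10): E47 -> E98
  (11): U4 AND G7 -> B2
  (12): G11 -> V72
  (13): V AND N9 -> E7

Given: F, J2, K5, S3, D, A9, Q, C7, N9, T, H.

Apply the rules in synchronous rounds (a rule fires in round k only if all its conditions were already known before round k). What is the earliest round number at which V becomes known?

4

Round 1: (1) [D AND F -> W]; (2) [F AND C7 -> M]; (5) [T AND D -> G7]; (6) [Q -> P6]; (8) [H AND Q AND K5 -> U4]. Adds W, M, G7, P6, U4.
Round 2: (3) [M AND N9 -> L]; (11) [U4 AND G7 -> B2]. Adds L, B2.
Round 3: (7) [B2 AND L AND N9 -> R5]. Adds R5.
Round 4: (4) [R5 AND N9 -> V]. Adds V.
V first appears in round 4.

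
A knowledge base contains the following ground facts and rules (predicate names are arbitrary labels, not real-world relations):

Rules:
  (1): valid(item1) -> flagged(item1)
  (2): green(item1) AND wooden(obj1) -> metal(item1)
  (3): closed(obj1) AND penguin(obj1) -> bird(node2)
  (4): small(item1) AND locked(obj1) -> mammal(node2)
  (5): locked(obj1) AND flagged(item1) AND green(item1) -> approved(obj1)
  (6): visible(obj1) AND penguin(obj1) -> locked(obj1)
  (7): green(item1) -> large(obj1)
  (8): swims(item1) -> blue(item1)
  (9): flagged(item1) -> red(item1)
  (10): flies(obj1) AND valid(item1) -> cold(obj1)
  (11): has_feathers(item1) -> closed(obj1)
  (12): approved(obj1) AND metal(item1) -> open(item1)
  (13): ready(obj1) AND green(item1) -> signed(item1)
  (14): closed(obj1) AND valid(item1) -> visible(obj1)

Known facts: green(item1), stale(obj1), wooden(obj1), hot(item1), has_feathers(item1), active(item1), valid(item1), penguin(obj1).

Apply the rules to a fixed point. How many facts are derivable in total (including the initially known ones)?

Round 1 — (1), (2), (7), (11), derive flagged(item1), metal(item1), large(obj1), closed(obj1).
Round 2 — (3), (9), (14), derive bird(node2), red(item1), visible(obj1).
Round 3 — (6), derive locked(obj1).
Round 4 — (5), derive approved(obj1).
Round 5 — (12), derive open(item1).
Closure: {active(item1), approved(obj1), bird(node2), closed(obj1), flagged(item1), green(item1), has_feathers(item1), hot(item1), large(obj1), locked(obj1), metal(item1), open(item1), penguin(obj1), red(item1), stale(obj1), valid(item1), visible(obj1), wooden(obj1)} — 18 facts.

18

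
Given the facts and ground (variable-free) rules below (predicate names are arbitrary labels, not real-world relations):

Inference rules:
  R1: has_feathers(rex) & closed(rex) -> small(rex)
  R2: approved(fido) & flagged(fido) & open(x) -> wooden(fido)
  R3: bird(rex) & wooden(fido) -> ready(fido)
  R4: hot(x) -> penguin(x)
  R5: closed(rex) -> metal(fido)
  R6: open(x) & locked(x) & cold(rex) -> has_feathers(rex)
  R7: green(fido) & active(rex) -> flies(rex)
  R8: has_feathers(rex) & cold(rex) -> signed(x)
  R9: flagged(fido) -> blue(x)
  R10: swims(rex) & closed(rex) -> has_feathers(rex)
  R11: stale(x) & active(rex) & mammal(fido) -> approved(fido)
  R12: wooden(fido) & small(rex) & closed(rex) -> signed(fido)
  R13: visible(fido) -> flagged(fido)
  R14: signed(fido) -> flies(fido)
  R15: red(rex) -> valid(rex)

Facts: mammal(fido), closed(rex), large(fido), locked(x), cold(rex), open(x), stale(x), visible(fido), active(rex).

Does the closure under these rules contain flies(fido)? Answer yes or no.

yes

Round 1 — R5, R6, R11, R13, derive metal(fido), has_feathers(rex), approved(fido), flagged(fido).
Round 2 — R1, R2, R8, R9, derive small(rex), wooden(fido), signed(x), blue(x).
Round 3 — R12, derive signed(fido).
Round 4 — R14, derive flies(fido).
flies(fido) appears in round 4, so it is derivable.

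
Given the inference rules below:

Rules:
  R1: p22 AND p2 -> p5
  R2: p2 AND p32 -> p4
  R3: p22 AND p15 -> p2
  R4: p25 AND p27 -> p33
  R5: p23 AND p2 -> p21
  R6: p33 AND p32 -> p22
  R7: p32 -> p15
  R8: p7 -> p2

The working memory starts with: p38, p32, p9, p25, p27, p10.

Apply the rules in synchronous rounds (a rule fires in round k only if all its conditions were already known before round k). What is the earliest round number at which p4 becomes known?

Round 1: R4 [p25 AND p27 -> p33]; R7 [p32 -> p15]. New: p33, p15.
Round 2: R6 [p33 AND p32 -> p22]. New: p22.
Round 3: R3 [p22 AND p15 -> p2]. New: p2.
Round 4: R1 [p22 AND p2 -> p5]; R2 [p2 AND p32 -> p4]. New: p5, p4.
p4 first appears in round 4.

4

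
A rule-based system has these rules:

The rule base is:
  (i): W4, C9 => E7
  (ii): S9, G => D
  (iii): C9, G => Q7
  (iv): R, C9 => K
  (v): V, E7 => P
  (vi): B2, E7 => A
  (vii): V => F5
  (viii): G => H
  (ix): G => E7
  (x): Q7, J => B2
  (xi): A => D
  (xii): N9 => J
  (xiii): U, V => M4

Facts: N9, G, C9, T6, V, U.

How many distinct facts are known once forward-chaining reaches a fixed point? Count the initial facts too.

16

Round 1: (iii) [C9, G => Q7]; (vii) [V => F5]; (viii) [G => H]; (ix) [G => E7]; (xii) [N9 => J]; (xiii) [U, V => M4]. Adds Q7, F5, H, E7, J, M4.
Round 2: (v) [V, E7 => P]; (x) [Q7, J => B2]. Adds P, B2.
Round 3: (vi) [B2, E7 => A]. Adds A.
Round 4: (xi) [A => D]. Adds D.
Closure: {A, B2, C9, D, E7, F5, G, H, J, M4, N9, P, Q7, T6, U, V} — 16 facts.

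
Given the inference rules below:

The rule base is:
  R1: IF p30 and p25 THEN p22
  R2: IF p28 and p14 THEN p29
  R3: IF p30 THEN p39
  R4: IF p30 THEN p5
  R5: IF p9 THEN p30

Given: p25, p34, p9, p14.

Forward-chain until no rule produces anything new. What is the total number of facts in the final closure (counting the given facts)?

8

Round 1 — R5, derive p30.
Round 2 — R1, R3, R4, derive p22, p39, p5.
Closure: {p14, p22, p25, p30, p34, p39, p5, p9} — 8 facts.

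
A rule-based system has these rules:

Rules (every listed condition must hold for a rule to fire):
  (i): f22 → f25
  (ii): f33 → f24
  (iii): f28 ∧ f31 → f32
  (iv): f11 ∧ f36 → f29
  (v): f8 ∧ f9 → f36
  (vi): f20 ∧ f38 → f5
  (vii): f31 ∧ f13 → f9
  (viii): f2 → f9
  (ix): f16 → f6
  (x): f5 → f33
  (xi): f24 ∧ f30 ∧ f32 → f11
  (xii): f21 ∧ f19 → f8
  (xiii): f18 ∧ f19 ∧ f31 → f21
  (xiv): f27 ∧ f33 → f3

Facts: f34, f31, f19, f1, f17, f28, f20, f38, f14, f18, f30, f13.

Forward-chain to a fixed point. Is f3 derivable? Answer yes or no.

[1] (iii) [f28 ∧ f31 → f32]; (vi) [f20 ∧ f38 → f5]; (vii) [f31 ∧ f13 → f9]; (xiii) [f18 ∧ f19 ∧ f31 → f21]. ⇒ new: f32, f5, f9, f21.
[2] (x) [f5 → f33]; (xii) [f21 ∧ f19 → f8]. ⇒ new: f33, f8.
[3] (ii) [f33 → f24]; (v) [f8 ∧ f9 → f36]. ⇒ new: f24, f36.
[4] (xi) [f24 ∧ f30 ∧ f32 → f11]. ⇒ new: f11.
[5] (iv) [f11 ∧ f36 → f29]. ⇒ new: f29.
Fixed point reached. f3 is concluded only by (xiv); (xiv) needs f27 (never derived).

no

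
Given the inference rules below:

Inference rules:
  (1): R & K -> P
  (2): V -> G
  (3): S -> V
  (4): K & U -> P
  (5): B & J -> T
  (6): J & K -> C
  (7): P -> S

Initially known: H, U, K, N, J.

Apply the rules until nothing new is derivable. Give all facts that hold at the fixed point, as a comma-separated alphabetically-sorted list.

C, G, H, J, K, N, P, S, U, V

Round 1 — (4), (6), derive P, C.
Round 2 — (7), derive S.
Round 3 — (3), derive V.
Round 4 — (2), derive G.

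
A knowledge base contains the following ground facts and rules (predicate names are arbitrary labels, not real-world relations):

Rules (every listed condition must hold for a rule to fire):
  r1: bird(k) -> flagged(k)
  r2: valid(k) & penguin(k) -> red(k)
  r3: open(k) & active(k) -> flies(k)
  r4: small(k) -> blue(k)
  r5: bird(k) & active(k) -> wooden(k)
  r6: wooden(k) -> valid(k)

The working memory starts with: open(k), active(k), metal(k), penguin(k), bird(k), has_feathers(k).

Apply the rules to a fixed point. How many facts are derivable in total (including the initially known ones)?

11

Round 1: r1 [bird(k) -> flagged(k)]; r3 [open(k) & active(k) -> flies(k)]; r5 [bird(k) & active(k) -> wooden(k)]. New: flagged(k), flies(k), wooden(k).
Round 2: r6 [wooden(k) -> valid(k)]. New: valid(k).
Round 3: r2 [valid(k) & penguin(k) -> red(k)]. New: red(k).
Closure: {active(k), bird(k), flagged(k), flies(k), has_feathers(k), metal(k), open(k), penguin(k), red(k), valid(k), wooden(k)} — 11 facts.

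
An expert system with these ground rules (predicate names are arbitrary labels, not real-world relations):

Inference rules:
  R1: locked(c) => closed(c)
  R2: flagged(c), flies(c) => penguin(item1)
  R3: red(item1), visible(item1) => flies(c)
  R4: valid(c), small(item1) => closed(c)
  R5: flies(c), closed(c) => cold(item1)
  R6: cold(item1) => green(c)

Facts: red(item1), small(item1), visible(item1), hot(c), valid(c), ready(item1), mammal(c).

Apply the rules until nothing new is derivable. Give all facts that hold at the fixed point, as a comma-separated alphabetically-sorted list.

Round 1 fires R3, R4, giving flies(c), closed(c).
Round 2 fires R5, giving cold(item1).
Round 3 fires R6, giving green(c).

closed(c), cold(item1), flies(c), green(c), hot(c), mammal(c), ready(item1), red(item1), small(item1), valid(c), visible(item1)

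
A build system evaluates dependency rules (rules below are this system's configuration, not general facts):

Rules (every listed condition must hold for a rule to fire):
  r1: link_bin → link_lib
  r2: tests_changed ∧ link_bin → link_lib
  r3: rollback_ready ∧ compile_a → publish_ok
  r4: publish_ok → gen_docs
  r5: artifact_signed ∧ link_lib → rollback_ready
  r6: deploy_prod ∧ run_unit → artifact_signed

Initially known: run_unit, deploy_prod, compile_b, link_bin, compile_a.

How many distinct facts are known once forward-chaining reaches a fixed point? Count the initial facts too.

10

Round 1: r1 [link_bin → link_lib]; r6 [deploy_prod ∧ run_unit → artifact_signed]. Adds link_lib, artifact_signed.
Round 2: r5 [artifact_signed ∧ link_lib → rollback_ready]. Adds rollback_ready.
Round 3: r3 [rollback_ready ∧ compile_a → publish_ok]. Adds publish_ok.
Round 4: r4 [publish_ok → gen_docs]. Adds gen_docs.
Closure: {artifact_signed, compile_a, compile_b, deploy_prod, gen_docs, link_bin, link_lib, publish_ok, rollback_ready, run_unit} — 10 facts.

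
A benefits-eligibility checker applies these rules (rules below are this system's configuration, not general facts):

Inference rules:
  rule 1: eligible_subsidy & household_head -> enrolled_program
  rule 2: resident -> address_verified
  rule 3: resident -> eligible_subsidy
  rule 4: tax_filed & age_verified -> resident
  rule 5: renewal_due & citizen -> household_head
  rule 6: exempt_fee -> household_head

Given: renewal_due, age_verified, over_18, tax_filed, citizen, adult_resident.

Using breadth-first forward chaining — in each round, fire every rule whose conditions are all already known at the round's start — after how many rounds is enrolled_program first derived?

3

Round 1 fires rule 4, rule 5, giving resident, household_head.
Round 2 fires rule 2, rule 3, giving address_verified, eligible_subsidy.
Round 3 fires rule 1, giving enrolled_program.
enrolled_program first appears in round 3.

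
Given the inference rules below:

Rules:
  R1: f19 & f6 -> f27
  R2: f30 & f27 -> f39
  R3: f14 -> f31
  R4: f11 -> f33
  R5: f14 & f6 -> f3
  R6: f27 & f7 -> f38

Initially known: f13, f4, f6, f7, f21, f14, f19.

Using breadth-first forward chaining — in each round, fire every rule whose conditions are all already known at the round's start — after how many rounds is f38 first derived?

2

Round 1 — R1, R3, R5, derive f27, f31, f3.
Round 2 — R6, derive f38.
f38 first appears in round 2.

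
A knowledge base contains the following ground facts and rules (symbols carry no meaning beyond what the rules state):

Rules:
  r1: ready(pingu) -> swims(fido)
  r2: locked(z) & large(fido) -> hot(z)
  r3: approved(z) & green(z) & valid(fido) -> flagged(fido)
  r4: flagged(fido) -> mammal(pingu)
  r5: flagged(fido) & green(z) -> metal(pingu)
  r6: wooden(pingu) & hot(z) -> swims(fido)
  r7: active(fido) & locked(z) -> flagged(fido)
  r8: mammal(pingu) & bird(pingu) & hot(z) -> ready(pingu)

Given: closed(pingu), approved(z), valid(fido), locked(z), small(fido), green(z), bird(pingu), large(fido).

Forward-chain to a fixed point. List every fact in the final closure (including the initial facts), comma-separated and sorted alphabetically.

approved(z), bird(pingu), closed(pingu), flagged(fido), green(z), hot(z), large(fido), locked(z), mammal(pingu), metal(pingu), ready(pingu), small(fido), swims(fido), valid(fido)

[1] r2 [locked(z) & large(fido) -> hot(z)]; r3 [approved(z) & green(z) & valid(fido) -> flagged(fido)]. ⇒ new: hot(z), flagged(fido).
[2] r4 [flagged(fido) -> mammal(pingu)]; r5 [flagged(fido) & green(z) -> metal(pingu)]. ⇒ new: mammal(pingu), metal(pingu).
[3] r8 [mammal(pingu) & bird(pingu) & hot(z) -> ready(pingu)]. ⇒ new: ready(pingu).
[4] r1 [ready(pingu) -> swims(fido)]. ⇒ new: swims(fido).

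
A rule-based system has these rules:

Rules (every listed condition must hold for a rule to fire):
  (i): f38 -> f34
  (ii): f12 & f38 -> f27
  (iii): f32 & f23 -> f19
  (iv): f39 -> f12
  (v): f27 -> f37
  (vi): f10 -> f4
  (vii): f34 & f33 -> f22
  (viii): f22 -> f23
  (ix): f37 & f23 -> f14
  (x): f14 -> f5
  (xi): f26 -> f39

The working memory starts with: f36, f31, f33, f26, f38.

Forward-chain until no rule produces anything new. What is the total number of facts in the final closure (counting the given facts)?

14

[1] (i) [f38 -> f34]; (xi) [f26 -> f39]. ⇒ new: f34, f39.
[2] (iv) [f39 -> f12]; (vii) [f34 & f33 -> f22]. ⇒ new: f12, f22.
[3] (ii) [f12 & f38 -> f27]; (viii) [f22 -> f23]. ⇒ new: f27, f23.
[4] (v) [f27 -> f37]. ⇒ new: f37.
[5] (ix) [f37 & f23 -> f14]. ⇒ new: f14.
[6] (x) [f14 -> f5]. ⇒ new: f5.
Closure: {f12, f14, f22, f23, f26, f27, f31, f33, f34, f36, f37, f38, f39, f5} — 14 facts.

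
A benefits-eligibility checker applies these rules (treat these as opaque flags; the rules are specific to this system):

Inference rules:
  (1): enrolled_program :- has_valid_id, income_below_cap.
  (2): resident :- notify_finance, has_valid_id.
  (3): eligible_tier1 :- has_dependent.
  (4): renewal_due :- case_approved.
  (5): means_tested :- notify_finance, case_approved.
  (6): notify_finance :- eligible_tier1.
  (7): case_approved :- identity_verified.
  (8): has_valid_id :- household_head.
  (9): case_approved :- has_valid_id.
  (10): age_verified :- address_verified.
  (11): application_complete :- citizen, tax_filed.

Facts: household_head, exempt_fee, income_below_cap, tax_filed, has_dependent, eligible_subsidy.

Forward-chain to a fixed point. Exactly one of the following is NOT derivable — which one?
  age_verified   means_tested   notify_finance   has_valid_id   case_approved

Round 1 — (3), (8), derive eligible_tier1, has_valid_id.
Round 2 — (1), (6), (9), derive enrolled_program, notify_finance, case_approved.
Round 3 — (2), (4), (5), derive resident, renewal_due, means_tested.
Derived: notify_finance (round 2), means_tested (round 3), case_approved (round 2), has_valid_id (round 1). age_verified never appears in any round.

age_verified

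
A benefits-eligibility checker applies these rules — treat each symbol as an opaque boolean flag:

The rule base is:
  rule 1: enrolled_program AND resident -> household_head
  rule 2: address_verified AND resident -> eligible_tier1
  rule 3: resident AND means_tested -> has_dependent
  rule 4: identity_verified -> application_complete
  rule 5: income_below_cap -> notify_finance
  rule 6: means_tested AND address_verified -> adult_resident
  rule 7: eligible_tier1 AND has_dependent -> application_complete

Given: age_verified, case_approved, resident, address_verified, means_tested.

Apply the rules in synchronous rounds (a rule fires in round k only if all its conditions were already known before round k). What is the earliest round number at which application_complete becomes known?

2

[1] rule 2 [address_verified AND resident -> eligible_tier1]; rule 3 [resident AND means_tested -> has_dependent]; rule 6 [means_tested AND address_verified -> adult_resident]. ⇒ new: eligible_tier1, has_dependent, adult_resident.
[2] rule 7 [eligible_tier1 AND has_dependent -> application_complete]. ⇒ new: application_complete.
application_complete first appears in round 2.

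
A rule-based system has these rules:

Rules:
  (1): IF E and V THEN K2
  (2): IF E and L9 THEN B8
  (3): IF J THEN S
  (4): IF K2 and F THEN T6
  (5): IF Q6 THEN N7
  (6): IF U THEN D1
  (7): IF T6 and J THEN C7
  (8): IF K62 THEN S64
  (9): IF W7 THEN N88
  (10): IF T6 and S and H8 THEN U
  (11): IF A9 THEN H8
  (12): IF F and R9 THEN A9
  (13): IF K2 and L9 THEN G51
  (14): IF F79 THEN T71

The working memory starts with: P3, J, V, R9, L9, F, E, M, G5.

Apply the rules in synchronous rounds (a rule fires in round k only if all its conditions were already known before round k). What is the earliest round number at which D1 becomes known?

Round 1 fires (1), (2), (3), (12), giving K2, B8, S, A9.
Round 2 fires (4), (11), (13), giving T6, H8, G51.
Round 3 fires (7), (10), giving C7, U.
Round 4 fires (6), giving D1.
D1 first appears in round 4.

4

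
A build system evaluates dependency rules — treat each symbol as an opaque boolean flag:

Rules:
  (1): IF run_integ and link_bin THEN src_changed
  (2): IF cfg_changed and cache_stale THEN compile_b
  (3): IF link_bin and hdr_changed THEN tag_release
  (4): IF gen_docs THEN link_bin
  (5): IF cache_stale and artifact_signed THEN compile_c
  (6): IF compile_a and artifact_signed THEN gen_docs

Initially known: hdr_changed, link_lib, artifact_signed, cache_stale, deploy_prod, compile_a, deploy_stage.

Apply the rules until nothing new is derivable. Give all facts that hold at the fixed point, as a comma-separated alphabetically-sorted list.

Round 1: (5) [IF cache_stale and artifact_signed THEN compile_c]; (6) [IF compile_a and artifact_signed THEN gen_docs]. Adds compile_c, gen_docs.
Round 2: (4) [IF gen_docs THEN link_bin]. Adds link_bin.
Round 3: (3) [IF link_bin and hdr_changed THEN tag_release]. Adds tag_release.

artifact_signed, cache_stale, compile_a, compile_c, deploy_prod, deploy_stage, gen_docs, hdr_changed, link_bin, link_lib, tag_release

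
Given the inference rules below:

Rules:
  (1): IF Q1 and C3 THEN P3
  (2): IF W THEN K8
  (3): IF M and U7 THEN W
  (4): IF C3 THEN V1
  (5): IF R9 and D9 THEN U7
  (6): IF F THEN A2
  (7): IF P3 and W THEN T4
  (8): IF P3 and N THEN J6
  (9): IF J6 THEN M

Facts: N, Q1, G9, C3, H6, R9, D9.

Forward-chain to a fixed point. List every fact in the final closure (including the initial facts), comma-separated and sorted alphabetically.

C3, D9, G9, H6, J6, K8, M, N, P3, Q1, R9, T4, U7, V1, W

Round 1 — (1), (4), (5), derive P3, V1, U7.
Round 2 — (8), derive J6.
Round 3 — (9), derive M.
Round 4 — (3), derive W.
Round 5 — (2), (7), derive K8, T4.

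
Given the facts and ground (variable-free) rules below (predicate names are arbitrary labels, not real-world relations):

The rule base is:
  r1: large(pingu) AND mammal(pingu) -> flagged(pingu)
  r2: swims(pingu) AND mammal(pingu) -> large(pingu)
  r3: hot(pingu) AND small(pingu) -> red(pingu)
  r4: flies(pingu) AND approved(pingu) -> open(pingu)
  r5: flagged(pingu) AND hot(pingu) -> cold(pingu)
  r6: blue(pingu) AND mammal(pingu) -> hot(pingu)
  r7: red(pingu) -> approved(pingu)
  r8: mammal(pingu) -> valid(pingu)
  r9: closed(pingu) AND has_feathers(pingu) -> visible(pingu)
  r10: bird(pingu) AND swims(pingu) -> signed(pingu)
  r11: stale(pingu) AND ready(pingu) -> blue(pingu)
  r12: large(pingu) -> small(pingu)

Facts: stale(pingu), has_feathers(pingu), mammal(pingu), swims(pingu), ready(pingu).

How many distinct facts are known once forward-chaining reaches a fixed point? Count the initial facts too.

14

[1] r2 [swims(pingu) AND mammal(pingu) -> large(pingu)]; r8 [mammal(pingu) -> valid(pingu)]; r11 [stale(pingu) AND ready(pingu) -> blue(pingu)]. ⇒ new: large(pingu), valid(pingu), blue(pingu).
[2] r1 [large(pingu) AND mammal(pingu) -> flagged(pingu)]; r6 [blue(pingu) AND mammal(pingu) -> hot(pingu)]; r12 [large(pingu) -> small(pingu)]. ⇒ new: flagged(pingu), hot(pingu), small(pingu).
[3] r3 [hot(pingu) AND small(pingu) -> red(pingu)]; r5 [flagged(pingu) AND hot(pingu) -> cold(pingu)]. ⇒ new: red(pingu), cold(pingu).
[4] r7 [red(pingu) -> approved(pingu)]. ⇒ new: approved(pingu).
Closure: {approved(pingu), blue(pingu), cold(pingu), flagged(pingu), has_feathers(pingu), hot(pingu), large(pingu), mammal(pingu), ready(pingu), red(pingu), small(pingu), stale(pingu), swims(pingu), valid(pingu)} — 14 facts.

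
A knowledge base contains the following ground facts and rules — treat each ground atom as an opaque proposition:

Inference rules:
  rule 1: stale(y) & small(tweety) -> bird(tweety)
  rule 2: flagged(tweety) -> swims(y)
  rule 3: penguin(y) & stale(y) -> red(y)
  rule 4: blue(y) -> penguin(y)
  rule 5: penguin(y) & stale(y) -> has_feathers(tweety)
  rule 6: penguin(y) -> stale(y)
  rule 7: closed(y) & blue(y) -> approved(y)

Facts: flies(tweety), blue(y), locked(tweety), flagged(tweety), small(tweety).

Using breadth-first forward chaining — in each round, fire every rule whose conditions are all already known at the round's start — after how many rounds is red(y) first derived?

[1] rule 2 [flagged(tweety) -> swims(y)]; rule 4 [blue(y) -> penguin(y)]. ⇒ new: swims(y), penguin(y).
[2] rule 6 [penguin(y) -> stale(y)]. ⇒ new: stale(y).
[3] rule 1 [stale(y) & small(tweety) -> bird(tweety)]; rule 3 [penguin(y) & stale(y) -> red(y)]; rule 5 [penguin(y) & stale(y) -> has_feathers(tweety)]. ⇒ new: bird(tweety), red(y), has_feathers(tweety).
red(y) first appears in round 3.

3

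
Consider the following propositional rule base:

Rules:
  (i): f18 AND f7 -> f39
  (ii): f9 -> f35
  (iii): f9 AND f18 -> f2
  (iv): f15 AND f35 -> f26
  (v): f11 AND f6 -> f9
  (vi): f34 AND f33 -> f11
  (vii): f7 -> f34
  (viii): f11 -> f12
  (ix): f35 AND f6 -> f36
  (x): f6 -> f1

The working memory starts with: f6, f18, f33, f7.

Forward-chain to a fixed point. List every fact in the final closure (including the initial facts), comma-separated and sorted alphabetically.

Round 1 fires (i), (vii), (x), giving f39, f34, f1.
Round 2 fires (vi), giving f11.
Round 3 fires (v), (viii), giving f9, f12.
Round 4 fires (ii), (iii), giving f35, f2.
Round 5 fires (ix), giving f36.

f1, f11, f12, f18, f2, f33, f34, f35, f36, f39, f6, f7, f9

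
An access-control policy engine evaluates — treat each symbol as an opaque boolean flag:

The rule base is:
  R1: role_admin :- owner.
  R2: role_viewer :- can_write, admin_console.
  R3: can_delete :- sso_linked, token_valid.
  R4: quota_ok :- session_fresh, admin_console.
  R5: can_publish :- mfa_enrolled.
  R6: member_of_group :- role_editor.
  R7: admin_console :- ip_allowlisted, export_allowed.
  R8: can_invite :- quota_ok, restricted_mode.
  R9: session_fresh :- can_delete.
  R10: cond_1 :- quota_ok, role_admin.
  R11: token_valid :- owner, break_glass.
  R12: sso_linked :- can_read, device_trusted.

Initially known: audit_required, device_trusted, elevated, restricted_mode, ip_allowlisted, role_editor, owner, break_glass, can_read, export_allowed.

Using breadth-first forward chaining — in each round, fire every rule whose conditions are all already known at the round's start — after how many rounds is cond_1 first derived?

5

Round 1: R1 [role_admin :- owner.]; R6 [member_of_group :- role_editor.]; R7 [admin_console :- ip_allowlisted, export_allowed.]; R11 [token_valid :- owner, break_glass.]; R12 [sso_linked :- can_read, device_trusted.]. Adds role_admin, member_of_group, admin_console, token_valid, sso_linked.
Round 2: R3 [can_delete :- sso_linked, token_valid.]. Adds can_delete.
Round 3: R9 [session_fresh :- can_delete.]. Adds session_fresh.
Round 4: R4 [quota_ok :- session_fresh, admin_console.]. Adds quota_ok.
Round 5: R8 [can_invite :- quota_ok, restricted_mode.]; R10 [cond_1 :- quota_ok, role_admin.]. Adds can_invite, cond_1.
cond_1 first appears in round 5.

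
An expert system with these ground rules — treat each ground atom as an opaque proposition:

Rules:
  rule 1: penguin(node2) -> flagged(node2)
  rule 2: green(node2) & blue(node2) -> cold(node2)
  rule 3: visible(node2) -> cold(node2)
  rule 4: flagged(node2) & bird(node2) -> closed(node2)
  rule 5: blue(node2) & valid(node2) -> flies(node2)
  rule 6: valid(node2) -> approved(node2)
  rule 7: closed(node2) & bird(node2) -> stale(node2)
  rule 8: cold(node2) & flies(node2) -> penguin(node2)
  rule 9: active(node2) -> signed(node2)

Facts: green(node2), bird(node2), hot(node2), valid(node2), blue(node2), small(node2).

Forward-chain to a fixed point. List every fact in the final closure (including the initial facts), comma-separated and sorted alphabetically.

approved(node2), bird(node2), blue(node2), closed(node2), cold(node2), flagged(node2), flies(node2), green(node2), hot(node2), penguin(node2), small(node2), stale(node2), valid(node2)

Round 1: rule 2 [green(node2) & blue(node2) -> cold(node2)]; rule 5 [blue(node2) & valid(node2) -> flies(node2)]; rule 6 [valid(node2) -> approved(node2)]. Adds cold(node2), flies(node2), approved(node2).
Round 2: rule 8 [cold(node2) & flies(node2) -> penguin(node2)]. Adds penguin(node2).
Round 3: rule 1 [penguin(node2) -> flagged(node2)]. Adds flagged(node2).
Round 4: rule 4 [flagged(node2) & bird(node2) -> closed(node2)]. Adds closed(node2).
Round 5: rule 7 [closed(node2) & bird(node2) -> stale(node2)]. Adds stale(node2).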